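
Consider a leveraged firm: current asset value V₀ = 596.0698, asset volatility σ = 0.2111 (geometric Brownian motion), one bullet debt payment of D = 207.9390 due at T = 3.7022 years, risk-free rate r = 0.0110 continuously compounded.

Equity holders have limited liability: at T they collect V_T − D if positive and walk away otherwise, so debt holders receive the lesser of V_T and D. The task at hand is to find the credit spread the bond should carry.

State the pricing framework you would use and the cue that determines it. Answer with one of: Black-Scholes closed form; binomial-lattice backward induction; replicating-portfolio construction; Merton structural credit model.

Key observation: with the firm-asset dynamics (V₀ = 596.0698) and a single zero-coupon liability of face 207.9390 given, debt value, spread, and default probability all derive from the option view of the balance sheet.

framework: Merton structural credit model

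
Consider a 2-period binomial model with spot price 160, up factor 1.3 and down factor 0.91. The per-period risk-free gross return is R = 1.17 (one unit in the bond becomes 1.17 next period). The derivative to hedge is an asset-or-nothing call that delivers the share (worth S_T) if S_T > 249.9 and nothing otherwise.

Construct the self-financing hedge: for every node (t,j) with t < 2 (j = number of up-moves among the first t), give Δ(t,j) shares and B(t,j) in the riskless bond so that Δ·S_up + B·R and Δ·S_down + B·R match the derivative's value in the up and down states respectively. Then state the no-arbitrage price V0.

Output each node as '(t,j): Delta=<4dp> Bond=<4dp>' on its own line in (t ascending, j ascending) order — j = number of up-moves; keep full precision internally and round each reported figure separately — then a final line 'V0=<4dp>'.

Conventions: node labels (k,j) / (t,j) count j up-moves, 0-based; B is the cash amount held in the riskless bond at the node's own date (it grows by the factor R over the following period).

Arbitrage-free pricing uses the up-move probability p* = (R−d)/(u−d) = 0.6667, discounting each step at R = 1.17.
Payoffs at expiry: V(2,0)=0.0000, V(2,1)=0.0000, V(2,2)=270.4000
  t=1,j=0: stock 145.6000 → up 189.2800 (V=0.0000), down 132.4960 (V=0.0000). Price 0.0000; hedge Δ=0.0000, bond B=0.0000.
  t=1,j=1: stock 208.0000 → up 270.4000 (V=270.4000), down 189.2800 (V=0.0000). Price 154.0741; hedge Δ=3.3333, bond B=-539.2593.
  t=0,j=0: stock 160.0000 → up 208.0000 (V=154.0741), down 145.6000 (V=0.0000). Price 87.7915; hedge Δ=2.4691, bond B=-307.2702.
Sanity check at the root: Δ(0,0)·S0 + B(0,0) reproduces V0 = 87.7915.

(0,0): Delta=2.4691 Bond=-307.2702
(1,0): Delta=0.0000 Bond=0.0000
(1,1): Delta=3.3333 Bond=-539.2593
V0=87.7915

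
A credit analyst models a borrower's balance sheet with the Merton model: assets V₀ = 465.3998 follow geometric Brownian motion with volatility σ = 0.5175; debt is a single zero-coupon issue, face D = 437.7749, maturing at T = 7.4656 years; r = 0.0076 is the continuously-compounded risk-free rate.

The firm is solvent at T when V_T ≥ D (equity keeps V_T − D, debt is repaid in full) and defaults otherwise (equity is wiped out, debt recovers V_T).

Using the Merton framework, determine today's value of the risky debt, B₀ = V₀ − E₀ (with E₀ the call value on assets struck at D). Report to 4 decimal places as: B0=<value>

Equity is a call on the firm's assets struck at D = 437.7749:
d₁ = [ln(V₀/D) + (r + σ²/2)T] / (σ√T)
   = [ln(465.3998/437.7749) + (0.0076 + 0.5·0.5175²)·7.4656] / (0.5175·√7.4656)
   = [0.061192 + 1.056406] / 1.413978 = 0.790392
d₂ = d₁ − σ√T = 0.790392 − 1.413978 = -0.623586
N(d₁) = 0.785351,  N(d₂) = 0.266450,  e^(−rT) = 0.944841
E₀ = V₀·N(d₁) − D·e^(−rT)·N(d₂)
   = 465.3998·0.785351 − 437.7749·0.944841·0.266450 = 255.291023
B₀ = V₀ − E₀ = 465.3998 − 255.291023 = 210.108777

B0=210.1088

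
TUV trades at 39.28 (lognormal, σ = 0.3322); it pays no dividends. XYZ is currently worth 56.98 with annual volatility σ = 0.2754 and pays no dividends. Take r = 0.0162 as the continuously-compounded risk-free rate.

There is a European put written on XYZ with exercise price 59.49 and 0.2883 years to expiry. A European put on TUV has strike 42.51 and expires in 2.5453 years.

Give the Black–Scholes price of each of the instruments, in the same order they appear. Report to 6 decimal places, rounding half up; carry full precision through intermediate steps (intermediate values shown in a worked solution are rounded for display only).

[XYZ put K=59.49]
σ√T = 0.2754·√0.2883 = 0.147872
d₁ = (ln(S/K) + (r+σ²/2)T) / (σ√T) = (ln(56.98/59.49) + (0.0162+0.2754²/2)·0.2883) / 0.147872 = (-0.043108 + 0.015604) / 0.147872 = -0.186001
d₂ = d₁ − σ√T = -0.186001 − 0.147872 = -0.333873
e^{−rT} = 0.995340
N(−d₁) = 0.573778,  N(−d₂) = 0.630762
price = K·e^{−rT}·N(−d₂) − S·N(−d₁) = 37.349206 − 32.693872 = 4.655335
[TUV put K=42.51]
σ√T = 0.3322·√2.5453 = 0.529992
d₁ = (ln(S/K) + (r+σ²/2)T) / (σ√T) = (ln(39.28/42.51) + (0.0162+0.3322²/2)·2.5453) / 0.529992 = (-0.079024 + 0.181679) / 0.529992 = 0.193693
d₂ = d₁ − σ√T = 0.193693 − 0.529992 = -0.336299
e^{−rT} = 0.959605
N(−d₁) = 0.423208,  N(−d₂) = 0.631677
price = K·e^{−rT}·N(−d₂) − S·N(−d₁) = 25.767881 − 16.623617 = 9.144263

price(XYZ put K=59.49) = 4.655335
price(TUV put K=42.51) = 9.144263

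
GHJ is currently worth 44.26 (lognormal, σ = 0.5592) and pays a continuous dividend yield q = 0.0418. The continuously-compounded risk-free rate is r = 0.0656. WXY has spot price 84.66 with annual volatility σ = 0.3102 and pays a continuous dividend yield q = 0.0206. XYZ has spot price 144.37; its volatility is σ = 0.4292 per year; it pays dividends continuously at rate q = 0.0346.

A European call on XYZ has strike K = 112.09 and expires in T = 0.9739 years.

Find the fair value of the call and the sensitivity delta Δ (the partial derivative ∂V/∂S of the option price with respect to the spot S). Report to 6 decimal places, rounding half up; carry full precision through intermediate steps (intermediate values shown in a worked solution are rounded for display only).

price = 42.065124
Δ = 0.783858

σ√T = 0.4292·√0.9739 = 0.423562
d₁ = (ln(S/K) + (r−q+σ²/2)T) / (σ√T) = (ln(144.37/112.09) + (0.0656−0.0346+0.4292²/2)·0.9739) / 0.423562 = (0.253077 + 0.119893) / 0.423562 = 0.880557
d₂ = d₁ − σ√T = 0.880557 − 0.423562 = 0.456995
e^{−rT} = 0.938110
e^{−qT} = 0.966864
N(d₁) = 0.810721,  N(d₂) = 0.676163
Call price V = S·e^{−qT}·N(d₁) − K·e^{−rT}·N(d₂) = 113.165524 − 71.100400 = 42.065124
Δ = e^{−qT}·N(d₁) = 0.783858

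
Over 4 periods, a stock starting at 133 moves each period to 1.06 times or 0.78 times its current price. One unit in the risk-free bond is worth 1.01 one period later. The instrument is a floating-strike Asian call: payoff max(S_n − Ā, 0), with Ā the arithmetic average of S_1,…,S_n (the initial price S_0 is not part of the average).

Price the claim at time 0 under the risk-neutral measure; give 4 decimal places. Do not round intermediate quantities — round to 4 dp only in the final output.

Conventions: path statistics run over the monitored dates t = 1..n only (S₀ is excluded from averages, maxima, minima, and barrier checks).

Risk-neutral up-probability p* = (R−d)/(u−d) = (1.01−0.78)/(1.06−0.78) = 0.8214; the claim prices as the p*-weighted sum of path payoffs discounted by R^4.
Enumerate all 2^4 = 16 price paths (U = up ×1.06, D = down ×0.78); each path with k up-moves has probability p*^k·(1−p*)^(4−k).
DDDD: Ā=74.2507, payoff=0.0000, prob=0.001017
UDDD: Ā=100.9047, payoff=0.0000, prob=0.004677
DUDD: Ā=91.5947, payoff=0.0000, prob=0.004677
UUDD: Ā=124.4749, payoff=0.0000, prob=0.021516
DDUD: Ā=84.3329, payoff=0.0000, prob=0.004677
UDUD: Ā=114.6063, payoff=0.0000, prob=0.021516
DUUD: Ā=105.2963, payoff=0.0000, prob=0.021516
UUUD: Ā=143.0950, payoff=0.0000, prob=0.098974
DDDU: Ā=78.6687, payoff=0.0000, prob=0.004677
UDDU: Ā=106.9088, payoff=0.0000, prob=0.021516
DUDU: Ā=97.5988, payoff=0.0000, prob=0.021516
UUDU: Ā=132.6343, payoff=0.0000, prob=0.098974
DDUU: Ā=90.3370, payoff=0.5816, prob=0.021516
UDUU: Ā=122.7657, payoff=0.7903, prob=0.098974
DUUU: Ā=113.4557, payoff=10.1003, prob=0.098974
UUUU: Ā=154.1833, payoff=13.7261, prob=0.455281
Price = Σ prob·payoff / R^4 = 7.339632 / 1.040604 = 7.0532

price = 7.0532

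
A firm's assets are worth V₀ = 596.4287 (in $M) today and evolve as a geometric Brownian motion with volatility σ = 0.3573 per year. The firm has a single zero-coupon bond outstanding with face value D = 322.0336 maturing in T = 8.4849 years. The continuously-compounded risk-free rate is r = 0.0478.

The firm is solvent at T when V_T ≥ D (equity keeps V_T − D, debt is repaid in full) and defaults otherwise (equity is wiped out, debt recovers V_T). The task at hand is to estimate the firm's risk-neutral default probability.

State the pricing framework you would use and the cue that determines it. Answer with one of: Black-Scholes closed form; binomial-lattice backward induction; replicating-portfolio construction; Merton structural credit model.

framework: Merton structural credit model

Key observation: with the firm-asset dynamics (V₀ = 596.4287) and a single zero-coupon liability of face 322.0336 given, debt value, spread, and default probability all derive from the option view of the balance sheet.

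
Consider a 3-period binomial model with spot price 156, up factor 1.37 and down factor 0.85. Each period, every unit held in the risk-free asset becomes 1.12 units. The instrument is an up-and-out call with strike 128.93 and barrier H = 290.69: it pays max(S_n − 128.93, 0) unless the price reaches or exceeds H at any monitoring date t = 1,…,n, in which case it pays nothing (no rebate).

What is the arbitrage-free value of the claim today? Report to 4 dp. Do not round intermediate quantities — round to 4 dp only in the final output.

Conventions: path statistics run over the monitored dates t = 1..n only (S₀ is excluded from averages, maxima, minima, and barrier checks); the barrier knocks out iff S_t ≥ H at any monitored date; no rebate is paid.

With p* = (R−d)/(u−d) = 0.5192, sum probability × payoff across the paths and divide by R^3.
Enumerate all 2^3 = 8 price paths (U = up ×1.37, D = down ×0.85); each path with k up-moves has probability p*^k·(1−p*)^(3−k).
DDD: M=132.6000, payoff=0.0000, prob=0.111125
UDD: M=213.7200, payoff=25.4827, prob=0.120015
DUD: M=181.6620, payoff=25.4827, prob=0.120015
UUD: M=292.7964, payoff=0.0000, prob=0.129616
DDU: M=154.4127, payoff=25.4827, prob=0.120015
UDU: M=248.8769, payoff=119.9469, prob=0.129616
DUU: M=248.8769, payoff=119.9469, prob=0.129616
UUU: M=401.1311, payoff=0.0000, prob=0.139985
Price = Σ prob·payoff / R^3 = 40.268887 / 1.404928 = 28.6626

price = 28.6626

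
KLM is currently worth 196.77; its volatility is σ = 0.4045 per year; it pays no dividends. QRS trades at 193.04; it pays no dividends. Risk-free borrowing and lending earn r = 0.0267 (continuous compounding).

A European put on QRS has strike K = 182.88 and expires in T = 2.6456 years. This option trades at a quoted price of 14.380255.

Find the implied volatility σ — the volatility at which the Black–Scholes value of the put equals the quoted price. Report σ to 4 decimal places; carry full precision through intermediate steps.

sigma = 0.2049

At σ = 0.2049 the Black–Scholes value reproduces the quote:
σ√T = 0.2049·√2.6456 = 0.333276
d₁ = (ln(S/K) + (r+σ²/2)T) / (σ√T) = (ln(193.04/182.88) + (0.0267+0.2049²/2)·2.6456) / 0.333276 = (0.054067 + 0.126174) / 0.333276 = 0.540817
d₂ = d₁ − σ√T = 0.540817 − 0.333276 = 0.207541
e^{−rT} = 0.931800
N(−d₁) = 0.294317,  N(−d₂) = 0.417794
V = K·e^{−rT}·N(−d₂) − S·N(−d₁) = 71.195210 − 56.814955 = 14.380255 (equal to the quote); since ∂V/∂σ > 0 for all σ, the implied volatility is unique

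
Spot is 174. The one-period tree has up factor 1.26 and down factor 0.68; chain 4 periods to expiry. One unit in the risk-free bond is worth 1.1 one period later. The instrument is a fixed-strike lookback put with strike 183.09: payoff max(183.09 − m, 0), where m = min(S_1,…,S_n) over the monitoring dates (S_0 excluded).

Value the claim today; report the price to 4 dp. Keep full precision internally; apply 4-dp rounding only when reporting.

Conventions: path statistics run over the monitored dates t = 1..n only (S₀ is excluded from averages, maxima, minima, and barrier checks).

With p* = (R−d)/(u−d) = 0.7241, sum probability × payoff across the paths and divide by R^4.
Enumerate all 2^4 = 16 price paths (U = up ×1.26, D = down ×0.68); each path with k up-moves has probability p*^k·(1−p*)^(4−k).
DDDD: m=37.2036, payoff=145.8864, prob=0.005791
UDDD: m=68.9361, payoff=114.1539, prob=0.015202
DUDD: m=68.9361, payoff=114.1539, prob=0.015202
UUDD: m=127.7345, payoff=55.3555, prob=0.039905
DDUD: m=68.9361, payoff=114.1539, prob=0.015202
UDUD: m=127.7345, payoff=55.3555, prob=0.039905
DUUD: m=118.3200, payoff=64.7700, prob=0.039905
UUUD: m=219.2400, payoff=0.0000, prob=0.104750
DDDU: m=54.7112, payoff=128.3788, prob=0.015202
UDDU: m=101.3766, payoff=81.7134, prob=0.039905
DUDU: m=101.3766, payoff=81.7134, prob=0.039905
UUDU: m=187.8448, payoff=0.0000, prob=0.104750
DDUU: m=80.4576, payoff=102.6324, prob=0.039905
UDUU: m=149.0832, payoff=34.0068, prob=0.104750
DUUU: m=118.3200, payoff=64.7700, prob=0.104750
UUUU: m=219.2400, payoff=0.0000, prob=0.274970
Price = Σ prob·payoff / R^4 = 35.969067 / 1.464100 = 24.5674

price = 24.5674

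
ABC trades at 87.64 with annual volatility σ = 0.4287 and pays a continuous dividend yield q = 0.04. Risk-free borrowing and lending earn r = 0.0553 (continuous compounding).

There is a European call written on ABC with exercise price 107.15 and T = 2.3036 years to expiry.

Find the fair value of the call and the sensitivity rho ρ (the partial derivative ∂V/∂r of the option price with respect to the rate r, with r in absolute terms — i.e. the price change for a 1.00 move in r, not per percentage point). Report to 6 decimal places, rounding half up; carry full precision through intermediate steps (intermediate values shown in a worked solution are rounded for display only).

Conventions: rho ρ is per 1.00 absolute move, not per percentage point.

price = 15.710196
ρ = 61.049214

σ√T = 0.4287·√2.3036 = 0.650664
d₁ = (ln(S/K) + (r−q+σ²/2)T) / (σ√T) = (ln(87.64/107.15) + (0.0553−0.04+0.4287²/2)·2.3036) / 0.650664 = (-0.200992 + 0.246927) / 0.650664 = 0.070597
d₂ = d₁ − σ√T = 0.070597 − 0.650664 = -0.580067
e^{−rT} = 0.880391
e^{−qT} = 0.911974
N(d₁) = 0.528141,  N(d₂) = 0.280935
Call price V = S·e^{−qT}·N(d₁) − K·e^{−rT}·N(d₂) = 42.211852 − 26.501656 = 15.710196
ρ = K·T·e^{−rT}·N(d₂) = 61.049214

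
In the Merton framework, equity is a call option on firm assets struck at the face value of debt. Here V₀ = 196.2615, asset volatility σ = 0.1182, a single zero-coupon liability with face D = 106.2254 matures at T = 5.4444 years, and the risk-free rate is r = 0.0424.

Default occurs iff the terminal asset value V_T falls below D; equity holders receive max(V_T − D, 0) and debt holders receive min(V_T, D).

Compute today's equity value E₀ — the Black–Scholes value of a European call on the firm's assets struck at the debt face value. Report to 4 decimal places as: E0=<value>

E0=111.9437

With assets at 196.2615 and a single debt payment of 106.2254 at 5.4444 years:
d₁ = [ln(V₀/D) + (r + σ²/2)T] / (σ√T)
   = [ln(196.2615/106.2254) + (0.0424 + 0.5·0.1182²)·5.4444] / (0.1182·√5.4444)
   = [0.613885 + 0.268875] / 0.275799 = 3.200737
d₂ = d₁ − σ√T = 3.200737 − 0.275799 = 2.924939
N(d₁) = 0.999315,  N(d₂) = 0.998277,  e^(−rT) = 0.793864
E₀ = V₀·N(d₁) − D·e^(−rT)·N(d₂)
   = 196.2615·0.999315 − 106.2254·0.793864·0.998277 = 111.943684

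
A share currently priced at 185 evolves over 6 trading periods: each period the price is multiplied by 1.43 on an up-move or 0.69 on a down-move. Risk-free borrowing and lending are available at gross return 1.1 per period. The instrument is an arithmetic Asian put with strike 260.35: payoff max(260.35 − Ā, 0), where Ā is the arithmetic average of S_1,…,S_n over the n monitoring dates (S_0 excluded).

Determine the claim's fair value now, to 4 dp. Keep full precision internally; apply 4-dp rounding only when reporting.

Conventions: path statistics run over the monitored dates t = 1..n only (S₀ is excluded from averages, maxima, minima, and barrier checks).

Set p* = 0.5541 (from d < R < u); the path-dependent value is the discounted p*-expectation over all price paths.
Enumerate all 2^6 = 64 price paths (U = up ×1.43, D = down ×0.69); each path with k up-moves has probability p*^k·(1−p*)^(6−k).
DDDDDD: Ā=61.2227, payoff=199.1273, prob=0.007865
UDDDDD: Ā=126.8819, payoff=133.4681, prob=0.009772
DUDDDD: Ā=104.0652, payoff=156.2848, prob=0.009772
UUDDDD: Ā=215.6713, payoff=44.6787, prob=0.012140
DDUDDD: Ā=88.3217, payoff=172.0283, prob=0.009772
UDUDDD: Ā=183.0435, payoff=77.3065, prob=0.012140
DUUDDD: Ā=160.2268, payoff=100.1232, prob=0.012140
UUUDDD: Ā=332.0643, payoff=0.0000, prob=0.015084
DDDUDD: Ā=77.4587, payoff=182.8913, prob=0.009772
UDDUDD: Ā=160.5303, payoff=99.8197, prob=0.012140
DUDUDD: Ā=137.7136, payoff=122.6364, prob=0.012140
UUDUDD: Ā=285.4065, payoff=0.0000, prob=0.015084
DDUUDD: Ā=121.9701, payoff=138.3799, prob=0.012140
UDUUDD: Ā=252.7787, payoff=7.5713, prob=0.015084
DUUUDD: Ā=229.9620, payoff=30.3880, prob=0.015084
UUUUDD: Ā=476.5879, payoff=0.0000, prob=0.018740
DDDDUD: Ā=69.9632, payoff=190.3868, prob=0.009772
UDDDUD: Ā=144.9962, payoff=115.3538, prob=0.012140
DUDDUD: Ā=122.1795, payoff=138.1705, prob=0.012140
UUDDUD: Ā=253.2126, payoff=7.1374, prob=0.015084
DDUDUD: Ā=106.4360, payoff=153.9140, prob=0.012140
UDUDUD: Ā=220.5848, payoff=39.7652, prob=0.015084
DUUDUD: Ā=197.7681, payoff=62.5819, prob=0.015084
UUUDUD: Ā=409.8673, payoff=0.0000, prob=0.018740
DDDUUD: Ā=95.5730, payoff=164.7770, prob=0.012140
UDDUUD: Ā=198.0716, payoff=62.2784, prob=0.015084
DUDUUD: Ā=175.2549, payoff=85.0951, prob=0.015084
UUDUUD: Ā=363.2095, payoff=0.0000, prob=0.018740
DDUUUD: Ā=159.5114, payoff=100.8386, prob=0.015084
UDUUUD: Ā=330.5816, payoff=0.0000, prob=0.018740
DUUUUD: Ā=307.7650, payoff=0.0000, prob=0.018740
UUUUUD: Ā=637.8317, payoff=0.0000, prob=0.023283
DDDDDU: Ā=64.7913, payoff=195.5587, prob=0.009772
UDDDDU: Ā=134.2776, payoff=126.0724, prob=0.012140
DUDDDU: Ā=111.4610, payoff=148.8890, prob=0.012140
UUDDDU: Ā=230.9988, payoff=29.3512, prob=0.015084
DDUDDU: Ā=95.7175, payoff=164.6325, prob=0.012140
UDUDDU: Ā=198.3710, payoff=61.9790, prob=0.015084
DUUDDU: Ā=175.5543, payoff=84.7957, prob=0.015084
UUUDDU: Ā=363.8300, payoff=0.0000, prob=0.018740
DDDUDU: Ā=84.8545, payoff=175.4955, prob=0.012140
UDDUDU: Ā=175.8578, payoff=84.4922, prob=0.015084
DUDUDU: Ā=153.0411, payoff=107.3089, prob=0.015084
UUDUDU: Ā=317.1722, payoff=0.0000, prob=0.018740
DDUUDU: Ā=137.2976, payoff=123.0524, prob=0.015084
UDUUDU: Ā=284.5444, payoff=0.0000, prob=0.018740
DUUUDU: Ā=261.7277, payoff=0.0000, prob=0.018740
UUUUDU: Ā=542.4212, payoff=0.0000, prob=0.023283
DDDDUU: Ā=77.3590, payoff=182.9910, prob=0.012140
UDDDUU: Ā=160.3237, payoff=100.0263, prob=0.015084
DUDDUU: Ā=137.5070, payoff=122.8430, prob=0.015084
UUDDUU: Ā=284.9783, payoff=0.0000, prob=0.018740
DDUDUU: Ā=121.7635, payoff=138.5865, prob=0.015084
UDUDUU: Ā=252.3505, payoff=7.9995, prob=0.018740
DUUDUU: Ā=229.5338, payoff=30.8162, prob=0.018740
UUUDUU: Ā=475.7005, payoff=0.0000, prob=0.023283
DDDUUU: Ā=110.9005, payoff=149.4495, prob=0.015084
UDDUUU: Ā=229.8373, payoff=30.5127, prob=0.018740
DUDUUU: Ā=207.0206, payoff=53.3294, prob=0.018740
UUDUUU: Ā=429.0427, payoff=0.0000, prob=0.023283
DDUUUU: Ā=191.2771, payoff=69.0729, prob=0.018740
UDUUUU: Ā=396.4149, payoff=0.0000, prob=0.023283
DUUUUU: Ā=373.5982, payoff=0.0000, prob=0.023283
UUUUUU: Ā=774.2688, payoff=0.0000, prob=0.028928
Price = Σ prob·payoff / R^6 = 60.022879 / 1.771561 = 33.8814

price = 33.8814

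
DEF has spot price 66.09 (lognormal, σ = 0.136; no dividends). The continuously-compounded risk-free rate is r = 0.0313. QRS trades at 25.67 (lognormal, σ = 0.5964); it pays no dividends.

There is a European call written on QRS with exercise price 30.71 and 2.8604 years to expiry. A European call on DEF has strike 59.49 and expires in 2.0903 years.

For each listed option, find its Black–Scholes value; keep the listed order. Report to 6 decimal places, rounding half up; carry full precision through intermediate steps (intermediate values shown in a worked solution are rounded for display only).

price(QRS call K=30.71) = 9.205720
price(DEF call K=59.49) = 11.634637

[QRS call K=30.71]
σ√T = 0.5964·√2.8604 = 1.008674
d₁ = (ln(S/K) + (r+σ²/2)T) / (σ√T) = (ln(25.67/30.71) + (0.0313+0.5964²/2)·2.8604) / 1.008674 = (-0.179265 + 0.598243) / 1.008674 = 0.415374
d₂ = d₁ − σ√T = 0.415374 − 1.008674 = -0.593300
e^{−rT} = 0.914360
N(d₁) = 0.661066,  N(d₂) = 0.276490
price = S·N(d₁) − K·e^{−rT}·N(d₂) = 16.969564 − 7.763843 = 9.205720
[DEF call K=59.49]
σ√T = 0.136·√2.0903 = 0.196627
d₁ = (ln(S/K) + (r+σ²/2)T) / (σ√T) = (ln(66.09/59.49) + (0.0313+0.136²/2)·2.0903) / 0.196627 = (0.105209 + 0.084757) / 0.196627 = 0.966127
d₂ = d₁ − σ√T = 0.966127 − 0.196627 = 0.769500
e^{−rT} = 0.936668
N(d₁) = 0.833010,  N(d₂) = 0.779202
price = S·N(d₁) − K·e^{−rT}·N(d₂) = 55.053612 − 43.418975 = 11.634637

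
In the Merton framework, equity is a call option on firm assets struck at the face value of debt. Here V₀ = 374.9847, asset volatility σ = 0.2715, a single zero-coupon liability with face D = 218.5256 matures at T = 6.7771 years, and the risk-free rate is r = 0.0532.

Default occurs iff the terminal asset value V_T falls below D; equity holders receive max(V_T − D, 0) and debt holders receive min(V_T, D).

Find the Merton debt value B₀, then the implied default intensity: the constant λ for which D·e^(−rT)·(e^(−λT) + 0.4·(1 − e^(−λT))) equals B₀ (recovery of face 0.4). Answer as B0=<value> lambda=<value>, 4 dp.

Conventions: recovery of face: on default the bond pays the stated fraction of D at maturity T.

Equity is a call on the firm's assets struck at D = 218.5256:
d₁ = [ln(V₀/D) + (r + σ²/2)T] / (σ√T)
   = [ln(374.9847/218.5256) + (0.0532 + 0.5·0.2715²)·6.7771] / (0.2715·√6.7771)
   = [0.539982 + 0.610319] / 0.706792 = 1.627496
d₂ = d₁ − σ√T = 1.627496 − 0.706792 = 0.920704
N(d₁) = 0.948184,  N(d₂) = 0.821397,  e^(−rT) = 0.697298
E₀ = V₀·N(d₁) − D·e^(−rT)·N(d₂)
   = 374.9847·0.948184 − 218.5256·0.697298·0.821397 = 230.391985
B₀ = V₀ − E₀ = 374.9847 − 230.391985 = 144.592715
e^(−λT) = (B₀·e^(rT)/D − 0.4)/(1 − 0.4) = (144.5927·1.434106/218.5256 − 0.4)/0.6 = 0.91485110
λ = −ln(0.91485110)/6.7771 = 0.013132

B0=144.5927 lambda=0.0131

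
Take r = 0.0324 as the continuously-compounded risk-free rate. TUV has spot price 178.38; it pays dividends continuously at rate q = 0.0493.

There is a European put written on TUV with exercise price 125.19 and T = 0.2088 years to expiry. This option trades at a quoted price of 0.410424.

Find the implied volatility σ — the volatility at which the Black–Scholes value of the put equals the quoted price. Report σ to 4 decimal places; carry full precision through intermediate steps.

At σ = 0.4262 the Black–Scholes value reproduces the quote:
σ√T = 0.4262·√0.2088 = 0.194751
d₁ = (ln(S/K) + (r−q+σ²/2)T) / (σ√T) = (ln(178.38/125.19) + (0.0324−0.0493+0.4262²/2)·0.2088) / 0.194751 = (0.354084 + 0.015435) / 0.194751 = 1.897395
d₂ = d₁ − σ√T = 1.897395 − 0.194751 = 1.702644
e^{−rT} = 0.993258
e^{−qT} = 0.989759
N(−d₁) = 0.028888,  N(−d₂) = 0.044317
V = K·e^{−rT}·N(−d₂) − S·e^{−qT}·N(−d₁) = 5.510679 − 5.100255 = 0.410424 (the quoted price), and the Black–Scholes price is strictly increasing in σ, so σ is unique

sigma = 0.4262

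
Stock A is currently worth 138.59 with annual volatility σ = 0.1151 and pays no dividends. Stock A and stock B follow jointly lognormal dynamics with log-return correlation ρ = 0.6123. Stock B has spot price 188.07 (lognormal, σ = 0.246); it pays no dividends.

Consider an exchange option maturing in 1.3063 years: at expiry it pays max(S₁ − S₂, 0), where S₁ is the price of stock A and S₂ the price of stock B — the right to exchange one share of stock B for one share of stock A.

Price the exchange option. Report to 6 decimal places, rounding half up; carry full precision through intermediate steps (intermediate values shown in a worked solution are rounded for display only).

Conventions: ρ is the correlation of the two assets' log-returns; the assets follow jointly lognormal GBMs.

σ_eff = √(σ₁² + σ₂² − 2ρσ₁σ₂) = √(0.1151² + 0.246² − 2·0.6123·0.1151·0.246) = 0.197712
d₁ = (ln(S₁/S₂) + (q₂ − q₁ + σ_eff²/2)T) / (σ_eff√T) = (ln(138.59/188.07) + (0.0 − 0.0 + 0.019545)·1.3063) / 0.225972 = -1.238043
d₂ = d₁ − σ_eff√T = -1.238043 − 0.225972 = -1.464015
N(d₁) = 0.107850,  N(d₂) = 0.071595
V = S₁·e^{−q₁T}·N(d₁) − S₂·e^{−q₂T}·N(d₂) = 14.946936 − 13.464862 = 1.482074
Key observation: pricing in stock B-units makes this a unit-strike call on the ratio S₁/S₂ — the risk-free rate cancels and cannot affect the value.

exchange price = 1.482074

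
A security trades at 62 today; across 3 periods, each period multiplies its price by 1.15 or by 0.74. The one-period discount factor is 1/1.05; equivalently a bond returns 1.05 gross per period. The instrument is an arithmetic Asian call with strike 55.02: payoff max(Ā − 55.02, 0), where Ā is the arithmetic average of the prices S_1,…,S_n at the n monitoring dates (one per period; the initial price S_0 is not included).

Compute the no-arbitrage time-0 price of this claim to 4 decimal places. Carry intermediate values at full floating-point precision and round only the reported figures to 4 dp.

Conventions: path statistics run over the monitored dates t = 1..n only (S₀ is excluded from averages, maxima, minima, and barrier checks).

Under the martingale measure an up-move has probability p* = 0.7561; value the claim as the probability-weighted average of per-path payoffs, discounted 3 periods at R = 1.05.
Enumerate all 2^3 = 8 price paths (U = up ×1.15, D = down ×0.74); each path with k up-moves has probability p*^k·(1−p*)^(3−k).
DDD: Ā=34.9850, payoff=0.0000, prob=0.014509
UDD: Ā=54.3686, payoff=0.0000, prob=0.044979
DUD: Ā=45.8953, payoff=0.0000, prob=0.044979
UUD: Ā=71.3238, payoff=16.3038, prob=0.139435
DDU: Ā=39.6250, payoff=0.0000, prob=0.044979
UDU: Ā=61.5794, payoff=6.5594, prob=0.139435
DUU: Ā=53.1061, payoff=0.0000, prob=0.139435
UUU: Ā=82.5298, payoff=27.5098, prob=0.432249
Price = Σ prob·payoff / R^3 = 15.078979 / 1.157625 = 13.0258

price = 13.0258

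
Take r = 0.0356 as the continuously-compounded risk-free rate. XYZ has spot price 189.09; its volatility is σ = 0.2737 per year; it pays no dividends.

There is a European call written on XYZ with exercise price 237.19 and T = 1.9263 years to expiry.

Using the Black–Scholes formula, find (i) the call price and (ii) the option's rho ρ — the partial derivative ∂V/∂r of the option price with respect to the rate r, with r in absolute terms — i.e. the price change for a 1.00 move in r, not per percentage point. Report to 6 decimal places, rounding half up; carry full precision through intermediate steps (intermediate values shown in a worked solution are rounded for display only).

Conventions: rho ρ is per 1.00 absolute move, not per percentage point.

price = 17.334317
ρ = 116.145416

σ√T = 0.2737·√1.9263 = 0.379872
d₁ = (ln(S/K) + (r+σ²/2)T) / (σ√T) = (ln(189.09/237.19) + (0.0356+0.2737²/2)·1.9263) / 0.379872 = (-0.226638 + 0.140727) / 0.379872 = -0.226158
d₂ = d₁ − σ√T = -0.226158 − 0.379872 = -0.606029
e^{−rT} = 0.933722
N(d₁) = 0.410539,  N(d₂) = 0.272248
Call price V = S·N(d₁) − K·e^{−rT}·N(d₂) = 77.628879 − 60.294563 = 17.334317
ρ = K·T·e^{−rT}·N(d₂) = 116.145416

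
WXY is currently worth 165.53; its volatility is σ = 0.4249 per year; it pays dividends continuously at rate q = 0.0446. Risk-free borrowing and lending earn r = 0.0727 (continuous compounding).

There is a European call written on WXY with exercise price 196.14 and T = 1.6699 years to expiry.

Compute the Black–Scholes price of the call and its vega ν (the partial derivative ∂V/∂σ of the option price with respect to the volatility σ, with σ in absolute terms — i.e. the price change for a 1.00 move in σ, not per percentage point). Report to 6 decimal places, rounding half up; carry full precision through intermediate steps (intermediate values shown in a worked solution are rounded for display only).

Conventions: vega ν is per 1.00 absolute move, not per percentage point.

price = 26.233676
ν = 79.108391

σ√T = 0.4249·√1.6699 = 0.549075
d₁ = (ln(S/K) + (r−q+σ²/2)T) / (σ√T) = (ln(165.53/196.14) + (0.0727−0.0446+0.4249²/2)·1.6699) / 0.549075 = (-0.169676 + 0.197666) / 0.549075 = 0.050976
d₂ = d₁ − σ√T = 0.050976 − 0.549075 = -0.498099
e^{−rT} = 0.885678
e^{−qT} = 0.928228
N(d₁) = 0.520328,  N(d₂) = 0.309207
Call price V = S·e^{−qT}·N(d₁) − K·e^{−rT}·N(d₂) = 79.948175 − 53.714500 = 26.233676
φ(d₁) = (1/√(2π))·e^{−d₁²/2} = 0.398424
ν = S·e^{−qT}·φ(d₁)·√T = 79.108391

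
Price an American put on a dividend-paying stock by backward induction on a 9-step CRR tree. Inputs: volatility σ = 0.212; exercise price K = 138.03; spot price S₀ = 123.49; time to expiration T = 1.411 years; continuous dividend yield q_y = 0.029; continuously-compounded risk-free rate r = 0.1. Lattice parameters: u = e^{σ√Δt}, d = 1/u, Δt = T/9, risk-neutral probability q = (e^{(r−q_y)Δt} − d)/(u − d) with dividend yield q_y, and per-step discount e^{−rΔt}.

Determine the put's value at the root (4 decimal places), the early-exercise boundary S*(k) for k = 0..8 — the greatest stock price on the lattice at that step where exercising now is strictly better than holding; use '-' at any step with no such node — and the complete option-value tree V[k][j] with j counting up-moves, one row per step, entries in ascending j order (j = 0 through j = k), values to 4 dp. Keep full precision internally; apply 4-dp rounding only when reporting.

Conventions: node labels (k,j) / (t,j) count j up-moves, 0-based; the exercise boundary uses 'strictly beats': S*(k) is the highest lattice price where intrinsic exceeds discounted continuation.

Δt=0.15678, u=1.08757, d=0.91948, q=0.54562, disc=e^(-rΔt)=0.98444
k=9 terminal: V=max(K-S,0) → 80.0160 69.4111 56.8677 42.0313 24.4828 3.7265 0.0000 0.0000 0.0000 0.0000
k=8: j=0 S=63.0940 intr=74.9360 cont=73.0751 V=74.9360[EX]; j=1 S=74.6275 intr=63.4025 cont=61.5939 V=63.4025[EX]; j=2 S=88.2694 intr=49.7606 cont=48.0139 V=49.7606[EX]; j=3 S=104.4049 intr=33.6251 cont=31.9516 V=33.6251[EX]; j=4 S=123.4900 intr=14.5400 cont=12.9531 V=14.5400[EX]; j=5 S=146.0638 intr=0.0000 cont=1.6669 V=1.6669[hold]; j=6 S=172.7641 intr=0.0000 cont=0.0000 V=0.0000[hold]; j=7 S=204.3452 intr=0.0000 cont=0.0000 V=0.0000[hold]; j=8 S=241.6993 intr=0.0000 cont=0.0000 V=0.0000[hold]  S*(8)=123.4900
k=7: j=0 S=68.6189 intr=69.4111 cont=67.5753 V=69.4111[EX]; j=1 S=81.1623 intr=56.8677 cont=55.0887 V=56.8677[EX]; j=2 S=95.9987 intr=42.0313 cont=40.3196 V=42.0313[EX]; j=3 S=113.5472 intr=24.4828 cont=22.8508 V=24.4828[EX]; j=4 S=134.3035 intr=3.7265 cont=7.3992 V=7.3992[hold]; j=5 S=158.8540 intr=0.0000 cont=0.7456 V=0.7456[hold]; j=6 S=187.8923 intr=0.0000 cont=0.0000 V=0.0000[hold]; j=7 S=222.2388 intr=0.0000 cont=0.0000 V=0.0000[hold]  S*(7)=113.5472
k=6: j=0 S=74.6275 intr=63.4025 cont=61.5939 V=63.4025[EX]; j=1 S=88.2694 intr=49.7606 cont=48.0139 V=49.7606[EX]; j=2 S=104.4049 intr=33.6251 cont=31.9516 V=33.6251[EX]; j=3 S=123.4900 intr=14.5400 cont=14.9258 V=14.9258[hold]; j=4 S=146.0638 intr=0.0000 cont=3.7103 V=3.7103[hold]; j=5 S=172.7641 intr=0.0000 cont=0.3335 V=0.3335[hold]; j=6 S=204.3452 intr=0.0000 cont=0.0000 V=0.0000[hold]  S*(6)=104.4049
k=5: j=0 S=81.1623 intr=56.8677 cont=55.0887 V=56.8677[EX]; j=1 S=95.9987 intr=42.0313 cont=40.3196 V=42.0313[EX]; j=2 S=113.5472 intr=24.4828 cont=23.0580 V=24.4828[EX]; j=3 S=134.3035 intr=3.7265 cont=8.6694 V=8.6694[hold]; j=4 S=158.8540 intr=0.0000 cont=1.8388 V=1.8388[hold]; j=5 S=187.8923 intr=0.0000 cont=0.1492 V=0.1492[hold]  S*(5)=113.5472
k=4: j=0 S=88.2694 intr=49.7606 cont=48.0139 V=49.7606[EX]; j=1 S=104.4049 intr=33.6251 cont=31.9516 V=33.6251[EX]; j=2 S=123.4900 intr=14.5400 cont=15.6080 V=15.6080[hold]; j=3 S=146.0638 intr=0.0000 cont=4.8656 V=4.8656[hold]; j=4 S=172.7641 intr=0.0000 cont=0.9026 V=0.9026[hold]  S*(4)=104.4049
k=3: j=0 S=95.9987 intr=42.0313 cont=40.3196 V=42.0313[EX]; j=1 S=113.5472 intr=24.4828 cont=23.4244 V=24.4828[EX]; j=2 S=134.3035 intr=3.7265 cont=9.5951 V=9.5951[hold]; j=3 S=158.8540 intr=0.0000 cont=2.6613 V=2.6613[hold]  S*(3)=113.5472
k=2: j=0 S=104.4049 intr=33.6251 cont=31.9516 V=33.6251[EX]; j=1 S=123.4900 intr=14.5400 cont=16.1053 V=16.1053[hold]; j=2 S=146.0638 intr=0.0000 cont=5.7214 V=5.7214[hold]  S*(2)=104.4049
k=1: j=0 S=113.5472 intr=24.4828 cont=23.6915 V=24.4828[EX]; j=1 S=134.3035 intr=3.7265 cont=10.2772 V=10.2772[hold]  S*(1)=113.5472
k=0: j=0 S=123.4900 intr=14.5400 cont=16.4717 V=16.4717[hold]  S*(0)=-

price = 16.4717
boundary = - 113.5472 104.4049 113.5472 104.4049 113.5472 104.4049 113.5472 123.4900
tree:
16.4717
24.4828 10.2772
33.6251 16.1053 5.7214
42.0313 24.4828 9.5951 2.6613
49.7606 33.6251 15.6080 4.8656 0.9026
56.8677 42.0313 24.4828 8.6694 1.8388 0.1492
63.4025 49.7606 33.6251 14.9258 3.7103 0.3335 0.0000
69.4111 56.8677 42.0313 24.4828 7.3992 0.7456 0.0000 0.0000
74.9360 63.4025 49.7606 33.6251 14.5400 1.6669 0.0000 0.0000 0.0000
80.0160 69.4111 56.8677 42.0313 24.4828 3.7265 0.0000 0.0000 0.0000 0.0000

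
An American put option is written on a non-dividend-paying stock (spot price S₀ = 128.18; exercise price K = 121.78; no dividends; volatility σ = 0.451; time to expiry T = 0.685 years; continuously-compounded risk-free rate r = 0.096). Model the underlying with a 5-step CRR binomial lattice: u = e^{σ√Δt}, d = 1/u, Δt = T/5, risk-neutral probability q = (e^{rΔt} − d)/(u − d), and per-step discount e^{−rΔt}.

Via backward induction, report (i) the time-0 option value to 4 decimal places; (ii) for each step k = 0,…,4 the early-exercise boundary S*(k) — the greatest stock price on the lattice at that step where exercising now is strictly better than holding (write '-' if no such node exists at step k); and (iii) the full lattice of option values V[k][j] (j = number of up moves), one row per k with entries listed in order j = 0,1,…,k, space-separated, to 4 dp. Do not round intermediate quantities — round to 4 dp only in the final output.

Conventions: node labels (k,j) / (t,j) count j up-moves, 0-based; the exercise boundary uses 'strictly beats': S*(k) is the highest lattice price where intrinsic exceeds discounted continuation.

Δt=0.13700  u=1.18167  d=0.84626  q=0.49783  discount=0.98693
step 5 (expiry): payoffs max(K−S,0) = 66.1468 44.0965 13.3066 0.0000 0.0000 0.0000
step 4: (k=4,j=0): S=65.7403, K−S=56.0397, hold=54.4486 ⇒ V=56.0397 exercise | (k=4,j=1): S=91.7965, K−S=29.9835, hold=28.3924 ⇒ V=29.9835 exercise | (k=4,j=2): S=128.1800, K−S=0.0000, hold=6.5948 ⇒ V=6.5948 continue | (k=4,j=3): S=178.9842, K−S=0.0000, hold=0.0000 ⇒ V=0.0000 continue | (k=4,j=4): S=249.9246, K−S=0.0000, hold=0.0000 ⇒ V=0.0000 continue  boundary S*=91.7965
step 3: (k=3,j=0): S=77.6835, K−S=44.0965, hold=42.5053 ⇒ V=44.0965 exercise | (k=3,j=1): S=108.4734, K−S=13.3066, hold=18.1002 ⇒ V=18.1002 continue | (k=3,j=2): S=151.4668, K−S=0.0000, hold=3.2684 ⇒ V=3.2684 continue | (k=3,j=3): S=211.5007, K−S=0.0000, hold=0.0000 ⇒ V=0.0000 continue  boundary S*=77.6835
step 2: (k=2,j=0): S=91.7965, K−S=29.9835, hold=30.7476 ⇒ V=30.7476 continue | (k=2,j=1): S=128.1800, K−S=0.0000, hold=10.5764 ⇒ V=10.5764 continue | (k=2,j=2): S=178.9842, K−S=0.0000, hold=1.6198 ⇒ V=1.6198 continue  boundary S*=-
step 1: (k=1,j=0): S=108.4734, K−S=13.3066, hold=20.4352 ⇒ V=20.4352 continue | (k=1,j=1): S=151.4668, K−S=0.0000, hold=6.0376 ⇒ V=6.0376 continue  boundary S*=-
step 0: (k=0,j=0): S=128.1800, K−S=0.0000, hold=13.0942 ⇒ V=13.0942 continue  boundary S*=-

price = 13.0942
boundary = - - - 77.6835 91.7965
tree:
13.0942
20.4352 6.0376
30.7476 10.5764 1.6198
44.0965 18.1002 3.2684 0.0000
56.0397 29.9835 6.5948 0.0000 0.0000
66.1468 44.0965 13.3066 0.0000 0.0000 0.0000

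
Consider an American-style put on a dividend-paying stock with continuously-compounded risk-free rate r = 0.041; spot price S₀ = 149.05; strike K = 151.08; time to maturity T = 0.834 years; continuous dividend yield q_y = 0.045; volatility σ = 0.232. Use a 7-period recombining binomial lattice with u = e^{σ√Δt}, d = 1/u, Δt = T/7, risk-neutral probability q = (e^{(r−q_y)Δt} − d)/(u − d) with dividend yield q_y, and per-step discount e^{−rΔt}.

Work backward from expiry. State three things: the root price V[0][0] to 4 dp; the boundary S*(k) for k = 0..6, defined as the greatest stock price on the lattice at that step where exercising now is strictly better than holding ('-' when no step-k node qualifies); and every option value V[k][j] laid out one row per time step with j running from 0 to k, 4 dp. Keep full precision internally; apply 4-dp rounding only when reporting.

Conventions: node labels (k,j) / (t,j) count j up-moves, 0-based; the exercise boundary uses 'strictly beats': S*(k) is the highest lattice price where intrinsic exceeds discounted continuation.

price = 13.9631
boundary = - - - - 108.1981 117.2189 126.9918
tree:
13.9631
19.4680 8.0711
26.2967 12.1813 3.6476
34.2588 17.8372 6.1055 0.9904
42.8819 25.1565 9.9958 1.9030 0.0000
51.2086 33.8611 15.8715 3.6566 0.0000 0.0000
58.8944 42.8819 24.0882 7.0261 0.0000 0.0000 0.0000
65.9887 51.2086 33.8611 13.5005 0.0000 0.0000 0.0000 0.0000

Δt=0.11914, u=1.08337, d=0.92304, q=0.47702, disc=e^(-rΔt)=0.99513
k=7 terminal: V=max(K-S,0) → 65.9887 51.2086 33.8611 13.5005 0.0000 0.0000 0.0000 0.0000
k=6: j=0 S=92.1856 intr=58.8944 cont=58.6511 V=58.8944[EX]; j=1 S=108.1981 intr=42.8819 cont=42.7243 V=42.8819[EX]; j=2 S=126.9918 intr=24.0882 cont=24.0310 V=24.0882[EX]; j=3 S=149.0500 intr=2.0300 cont=7.0261 V=7.0261[hold]; j=4 S=174.9396 intr=0.0000 cont=0.0000 V=0.0000[hold]; j=5 S=205.3263 intr=0.0000 cont=0.0000 V=0.0000[hold]; j=6 S=240.9910 intr=0.0000 cont=0.0000 V=0.0000[hold]  S*(6)=126.9918
k=5: j=0 S=99.8714 intr=51.2086 cont=51.0064 V=51.2086[EX]; j=1 S=117.2189 intr=33.8611 cont=33.7517 V=33.8611[EX]; j=2 S=137.5795 intr=13.5005 cont=15.8715 V=15.8715[hold]; j=3 S=161.4768 intr=0.0000 cont=3.6566 V=3.6566[hold]; j=4 S=189.5249 intr=0.0000 cont=0.0000 V=0.0000[hold]; j=5 S=222.4450 intr=0.0000 cont=0.0000 V=0.0000[hold]  S*(5)=117.2189
k=4: j=0 S=108.1981 intr=42.8819 cont=42.7243 V=42.8819[EX]; j=1 S=126.9918 intr=24.0882 cont=25.1565 V=25.1565[hold]; j=2 S=149.0500 intr=2.0300 cont=9.9958 V=9.9958[hold]; j=3 S=174.9396 intr=0.0000 cont=1.9030 V=1.9030[hold]; j=4 S=205.3263 intr=0.0000 cont=0.0000 V=0.0000[hold]  S*(4)=108.1981
k=3: j=0 S=117.2189 intr=33.8611 cont=34.2588 V=34.2588[hold]; j=1 S=137.5795 intr=13.5005 cont=17.8372 V=17.8372[hold]; j=2 S=161.4768 intr=0.0000 cont=6.1055 V=6.1055[hold]; j=3 S=189.5249 intr=0.0000 cont=0.9904 V=0.9904[hold]  S*(3)=-
k=2: j=0 S=126.9918 intr=24.0882 cont=26.2967 V=26.2967[hold]; j=1 S=149.0500 intr=2.0300 cont=12.1813 V=12.1813[hold]; j=2 S=174.9396 intr=0.0000 cont=3.6476 V=3.6476[hold]  S*(2)=-
k=1: j=0 S=137.5795 intr=13.5005 cont=19.4680 V=19.4680[hold]; j=1 S=161.4768 intr=0.0000 cont=8.0711 V=8.0711[hold]  S*(1)=-
k=0: j=0 S=149.0500 intr=2.0300 cont=13.9631 V=13.9631[hold]  S*(0)=-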